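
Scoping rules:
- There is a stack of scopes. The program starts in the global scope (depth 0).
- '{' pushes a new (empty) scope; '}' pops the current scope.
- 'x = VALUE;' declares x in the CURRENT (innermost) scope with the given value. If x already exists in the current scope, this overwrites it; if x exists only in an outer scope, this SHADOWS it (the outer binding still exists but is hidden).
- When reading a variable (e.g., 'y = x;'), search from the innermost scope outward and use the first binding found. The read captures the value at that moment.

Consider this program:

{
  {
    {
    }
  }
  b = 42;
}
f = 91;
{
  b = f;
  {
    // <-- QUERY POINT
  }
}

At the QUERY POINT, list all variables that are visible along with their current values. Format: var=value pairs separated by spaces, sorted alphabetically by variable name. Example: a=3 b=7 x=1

Step 1: enter scope (depth=1)
Step 2: enter scope (depth=2)
Step 3: enter scope (depth=3)
Step 4: exit scope (depth=2)
Step 5: exit scope (depth=1)
Step 6: declare b=42 at depth 1
Step 7: exit scope (depth=0)
Step 8: declare f=91 at depth 0
Step 9: enter scope (depth=1)
Step 10: declare b=(read f)=91 at depth 1
Step 11: enter scope (depth=2)
Visible at query point: b=91 f=91

Answer: b=91 f=91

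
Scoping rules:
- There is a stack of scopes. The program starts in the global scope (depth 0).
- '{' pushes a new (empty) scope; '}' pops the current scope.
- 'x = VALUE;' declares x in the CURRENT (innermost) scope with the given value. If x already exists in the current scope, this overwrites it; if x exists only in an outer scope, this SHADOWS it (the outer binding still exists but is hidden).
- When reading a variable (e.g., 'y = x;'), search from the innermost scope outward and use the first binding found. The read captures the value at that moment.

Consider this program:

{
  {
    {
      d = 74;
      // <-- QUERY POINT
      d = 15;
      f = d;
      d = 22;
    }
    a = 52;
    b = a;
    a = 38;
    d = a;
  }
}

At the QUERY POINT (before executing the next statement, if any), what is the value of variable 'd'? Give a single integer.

Step 1: enter scope (depth=1)
Step 2: enter scope (depth=2)
Step 3: enter scope (depth=3)
Step 4: declare d=74 at depth 3
Visible at query point: d=74

Answer: 74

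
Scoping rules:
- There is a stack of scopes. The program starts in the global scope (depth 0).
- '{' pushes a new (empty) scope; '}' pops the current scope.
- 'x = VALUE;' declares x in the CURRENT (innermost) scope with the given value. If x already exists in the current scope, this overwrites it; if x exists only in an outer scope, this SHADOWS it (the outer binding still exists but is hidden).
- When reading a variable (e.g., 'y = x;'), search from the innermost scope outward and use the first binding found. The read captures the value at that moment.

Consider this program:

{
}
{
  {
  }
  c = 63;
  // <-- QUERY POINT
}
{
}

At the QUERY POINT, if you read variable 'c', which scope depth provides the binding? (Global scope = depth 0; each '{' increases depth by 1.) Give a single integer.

Step 1: enter scope (depth=1)
Step 2: exit scope (depth=0)
Step 3: enter scope (depth=1)
Step 4: enter scope (depth=2)
Step 5: exit scope (depth=1)
Step 6: declare c=63 at depth 1
Visible at query point: c=63

Answer: 1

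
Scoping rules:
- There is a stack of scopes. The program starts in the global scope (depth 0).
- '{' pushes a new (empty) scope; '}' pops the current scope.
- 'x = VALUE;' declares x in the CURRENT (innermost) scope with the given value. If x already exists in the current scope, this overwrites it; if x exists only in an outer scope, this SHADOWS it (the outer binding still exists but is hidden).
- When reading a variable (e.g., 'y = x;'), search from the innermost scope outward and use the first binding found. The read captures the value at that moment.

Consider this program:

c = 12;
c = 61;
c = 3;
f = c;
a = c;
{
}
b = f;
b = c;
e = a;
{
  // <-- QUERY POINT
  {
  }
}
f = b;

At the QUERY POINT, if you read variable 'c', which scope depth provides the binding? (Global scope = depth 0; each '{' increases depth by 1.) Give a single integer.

Step 1: declare c=12 at depth 0
Step 2: declare c=61 at depth 0
Step 3: declare c=3 at depth 0
Step 4: declare f=(read c)=3 at depth 0
Step 5: declare a=(read c)=3 at depth 0
Step 6: enter scope (depth=1)
Step 7: exit scope (depth=0)
Step 8: declare b=(read f)=3 at depth 0
Step 9: declare b=(read c)=3 at depth 0
Step 10: declare e=(read a)=3 at depth 0
Step 11: enter scope (depth=1)
Visible at query point: a=3 b=3 c=3 e=3 f=3

Answer: 0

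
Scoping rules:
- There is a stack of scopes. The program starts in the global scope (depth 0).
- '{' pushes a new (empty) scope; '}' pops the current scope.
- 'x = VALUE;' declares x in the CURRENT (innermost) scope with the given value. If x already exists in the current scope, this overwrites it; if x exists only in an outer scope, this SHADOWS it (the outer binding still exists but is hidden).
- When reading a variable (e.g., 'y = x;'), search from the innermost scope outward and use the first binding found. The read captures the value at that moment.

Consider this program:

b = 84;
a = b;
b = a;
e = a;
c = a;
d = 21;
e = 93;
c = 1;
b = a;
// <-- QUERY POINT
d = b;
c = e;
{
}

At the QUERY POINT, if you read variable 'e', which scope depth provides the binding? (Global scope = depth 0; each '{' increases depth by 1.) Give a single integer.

Step 1: declare b=84 at depth 0
Step 2: declare a=(read b)=84 at depth 0
Step 3: declare b=(read a)=84 at depth 0
Step 4: declare e=(read a)=84 at depth 0
Step 5: declare c=(read a)=84 at depth 0
Step 6: declare d=21 at depth 0
Step 7: declare e=93 at depth 0
Step 8: declare c=1 at depth 0
Step 9: declare b=(read a)=84 at depth 0
Visible at query point: a=84 b=84 c=1 d=21 e=93

Answer: 0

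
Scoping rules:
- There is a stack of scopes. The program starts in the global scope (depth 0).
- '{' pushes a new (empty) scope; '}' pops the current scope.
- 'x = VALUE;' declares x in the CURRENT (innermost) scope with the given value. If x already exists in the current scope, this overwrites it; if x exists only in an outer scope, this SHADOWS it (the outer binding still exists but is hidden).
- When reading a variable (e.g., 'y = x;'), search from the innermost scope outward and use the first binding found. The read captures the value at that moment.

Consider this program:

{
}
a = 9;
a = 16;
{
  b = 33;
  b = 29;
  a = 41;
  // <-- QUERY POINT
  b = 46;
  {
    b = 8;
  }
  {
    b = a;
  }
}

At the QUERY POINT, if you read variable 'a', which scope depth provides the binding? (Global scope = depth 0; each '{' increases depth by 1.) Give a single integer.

Step 1: enter scope (depth=1)
Step 2: exit scope (depth=0)
Step 3: declare a=9 at depth 0
Step 4: declare a=16 at depth 0
Step 5: enter scope (depth=1)
Step 6: declare b=33 at depth 1
Step 7: declare b=29 at depth 1
Step 8: declare a=41 at depth 1
Visible at query point: a=41 b=29

Answer: 1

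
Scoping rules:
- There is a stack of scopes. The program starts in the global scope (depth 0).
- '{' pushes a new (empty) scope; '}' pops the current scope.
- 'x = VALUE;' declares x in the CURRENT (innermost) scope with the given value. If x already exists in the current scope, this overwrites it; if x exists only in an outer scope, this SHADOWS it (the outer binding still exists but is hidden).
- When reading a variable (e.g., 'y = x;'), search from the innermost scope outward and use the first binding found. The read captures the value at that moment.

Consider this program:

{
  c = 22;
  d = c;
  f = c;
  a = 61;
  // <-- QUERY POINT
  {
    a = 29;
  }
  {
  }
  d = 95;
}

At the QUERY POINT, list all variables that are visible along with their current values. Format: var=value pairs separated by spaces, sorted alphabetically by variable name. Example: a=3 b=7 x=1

Answer: a=61 c=22 d=22 f=22

Derivation:
Step 1: enter scope (depth=1)
Step 2: declare c=22 at depth 1
Step 3: declare d=(read c)=22 at depth 1
Step 4: declare f=(read c)=22 at depth 1
Step 5: declare a=61 at depth 1
Visible at query point: a=61 c=22 d=22 f=22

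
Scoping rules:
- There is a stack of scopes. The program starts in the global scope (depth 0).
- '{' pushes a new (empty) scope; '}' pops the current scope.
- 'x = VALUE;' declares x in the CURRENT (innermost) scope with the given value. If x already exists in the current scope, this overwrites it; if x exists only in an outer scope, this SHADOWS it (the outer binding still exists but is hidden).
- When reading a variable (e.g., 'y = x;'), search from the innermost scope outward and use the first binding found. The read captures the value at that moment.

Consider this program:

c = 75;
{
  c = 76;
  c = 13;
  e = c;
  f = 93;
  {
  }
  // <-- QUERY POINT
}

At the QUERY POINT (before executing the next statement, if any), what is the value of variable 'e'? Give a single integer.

Answer: 13

Derivation:
Step 1: declare c=75 at depth 0
Step 2: enter scope (depth=1)
Step 3: declare c=76 at depth 1
Step 4: declare c=13 at depth 1
Step 5: declare e=(read c)=13 at depth 1
Step 6: declare f=93 at depth 1
Step 7: enter scope (depth=2)
Step 8: exit scope (depth=1)
Visible at query point: c=13 e=13 f=93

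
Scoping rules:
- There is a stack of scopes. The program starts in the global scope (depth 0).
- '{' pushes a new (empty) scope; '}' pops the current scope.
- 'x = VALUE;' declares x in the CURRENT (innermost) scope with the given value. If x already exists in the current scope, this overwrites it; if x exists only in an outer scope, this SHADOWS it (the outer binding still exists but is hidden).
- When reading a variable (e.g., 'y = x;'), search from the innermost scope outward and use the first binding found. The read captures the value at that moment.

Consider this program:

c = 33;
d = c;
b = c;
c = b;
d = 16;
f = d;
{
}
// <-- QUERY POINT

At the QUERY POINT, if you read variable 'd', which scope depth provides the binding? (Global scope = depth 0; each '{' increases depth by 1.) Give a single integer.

Answer: 0

Derivation:
Step 1: declare c=33 at depth 0
Step 2: declare d=(read c)=33 at depth 0
Step 3: declare b=(read c)=33 at depth 0
Step 4: declare c=(read b)=33 at depth 0
Step 5: declare d=16 at depth 0
Step 6: declare f=(read d)=16 at depth 0
Step 7: enter scope (depth=1)
Step 8: exit scope (depth=0)
Visible at query point: b=33 c=33 d=16 f=16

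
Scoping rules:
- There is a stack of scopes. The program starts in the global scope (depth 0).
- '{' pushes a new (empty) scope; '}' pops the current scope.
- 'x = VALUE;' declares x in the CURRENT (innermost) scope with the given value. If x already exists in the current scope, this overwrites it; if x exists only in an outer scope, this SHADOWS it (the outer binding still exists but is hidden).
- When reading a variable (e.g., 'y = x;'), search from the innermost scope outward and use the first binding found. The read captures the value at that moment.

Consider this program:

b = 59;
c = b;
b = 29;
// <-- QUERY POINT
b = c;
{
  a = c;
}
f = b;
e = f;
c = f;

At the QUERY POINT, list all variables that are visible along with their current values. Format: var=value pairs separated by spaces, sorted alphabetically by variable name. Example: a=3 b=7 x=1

Answer: b=29 c=59

Derivation:
Step 1: declare b=59 at depth 0
Step 2: declare c=(read b)=59 at depth 0
Step 3: declare b=29 at depth 0
Visible at query point: b=29 c=59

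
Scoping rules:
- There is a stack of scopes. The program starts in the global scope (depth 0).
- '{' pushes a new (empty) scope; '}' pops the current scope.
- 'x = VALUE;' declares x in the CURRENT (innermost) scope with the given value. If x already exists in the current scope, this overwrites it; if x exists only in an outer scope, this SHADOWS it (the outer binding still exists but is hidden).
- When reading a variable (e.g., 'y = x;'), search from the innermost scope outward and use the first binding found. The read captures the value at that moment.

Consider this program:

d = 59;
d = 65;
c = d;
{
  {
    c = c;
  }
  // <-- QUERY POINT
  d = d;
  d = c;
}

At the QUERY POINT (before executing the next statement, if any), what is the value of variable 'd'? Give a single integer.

Step 1: declare d=59 at depth 0
Step 2: declare d=65 at depth 0
Step 3: declare c=(read d)=65 at depth 0
Step 4: enter scope (depth=1)
Step 5: enter scope (depth=2)
Step 6: declare c=(read c)=65 at depth 2
Step 7: exit scope (depth=1)
Visible at query point: c=65 d=65

Answer: 65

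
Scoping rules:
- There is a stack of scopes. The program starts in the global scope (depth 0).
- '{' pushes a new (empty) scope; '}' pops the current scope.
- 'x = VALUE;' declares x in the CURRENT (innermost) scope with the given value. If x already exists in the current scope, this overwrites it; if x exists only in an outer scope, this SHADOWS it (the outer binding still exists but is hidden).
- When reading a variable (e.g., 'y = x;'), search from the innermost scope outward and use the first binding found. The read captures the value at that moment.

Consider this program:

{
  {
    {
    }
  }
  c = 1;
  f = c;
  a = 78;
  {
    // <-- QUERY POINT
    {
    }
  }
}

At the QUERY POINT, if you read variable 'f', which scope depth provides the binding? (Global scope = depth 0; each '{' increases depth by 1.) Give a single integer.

Answer: 1

Derivation:
Step 1: enter scope (depth=1)
Step 2: enter scope (depth=2)
Step 3: enter scope (depth=3)
Step 4: exit scope (depth=2)
Step 5: exit scope (depth=1)
Step 6: declare c=1 at depth 1
Step 7: declare f=(read c)=1 at depth 1
Step 8: declare a=78 at depth 1
Step 9: enter scope (depth=2)
Visible at query point: a=78 c=1 f=1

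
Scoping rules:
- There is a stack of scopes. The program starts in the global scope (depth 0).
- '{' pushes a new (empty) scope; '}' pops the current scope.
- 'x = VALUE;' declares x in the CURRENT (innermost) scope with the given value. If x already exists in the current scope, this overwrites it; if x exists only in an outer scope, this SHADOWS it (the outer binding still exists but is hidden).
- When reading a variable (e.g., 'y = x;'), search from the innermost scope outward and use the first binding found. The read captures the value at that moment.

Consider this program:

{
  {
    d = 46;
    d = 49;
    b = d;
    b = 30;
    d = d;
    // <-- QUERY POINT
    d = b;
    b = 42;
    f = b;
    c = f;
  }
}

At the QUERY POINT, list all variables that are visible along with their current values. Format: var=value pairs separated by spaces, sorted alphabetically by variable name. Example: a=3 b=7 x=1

Step 1: enter scope (depth=1)
Step 2: enter scope (depth=2)
Step 3: declare d=46 at depth 2
Step 4: declare d=49 at depth 2
Step 5: declare b=(read d)=49 at depth 2
Step 6: declare b=30 at depth 2
Step 7: declare d=(read d)=49 at depth 2
Visible at query point: b=30 d=49

Answer: b=30 d=49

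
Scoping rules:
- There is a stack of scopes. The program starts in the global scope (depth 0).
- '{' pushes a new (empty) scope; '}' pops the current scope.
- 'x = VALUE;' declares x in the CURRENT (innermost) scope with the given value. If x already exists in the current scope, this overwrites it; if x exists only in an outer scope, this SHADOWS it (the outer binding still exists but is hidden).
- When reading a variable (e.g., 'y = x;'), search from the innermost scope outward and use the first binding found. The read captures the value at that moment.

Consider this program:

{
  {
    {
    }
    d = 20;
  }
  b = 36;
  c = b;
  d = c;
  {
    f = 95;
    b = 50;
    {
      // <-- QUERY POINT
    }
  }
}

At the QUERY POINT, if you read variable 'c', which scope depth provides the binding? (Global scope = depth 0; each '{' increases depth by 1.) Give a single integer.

Step 1: enter scope (depth=1)
Step 2: enter scope (depth=2)
Step 3: enter scope (depth=3)
Step 4: exit scope (depth=2)
Step 5: declare d=20 at depth 2
Step 6: exit scope (depth=1)
Step 7: declare b=36 at depth 1
Step 8: declare c=(read b)=36 at depth 1
Step 9: declare d=(read c)=36 at depth 1
Step 10: enter scope (depth=2)
Step 11: declare f=95 at depth 2
Step 12: declare b=50 at depth 2
Step 13: enter scope (depth=3)
Visible at query point: b=50 c=36 d=36 f=95

Answer: 1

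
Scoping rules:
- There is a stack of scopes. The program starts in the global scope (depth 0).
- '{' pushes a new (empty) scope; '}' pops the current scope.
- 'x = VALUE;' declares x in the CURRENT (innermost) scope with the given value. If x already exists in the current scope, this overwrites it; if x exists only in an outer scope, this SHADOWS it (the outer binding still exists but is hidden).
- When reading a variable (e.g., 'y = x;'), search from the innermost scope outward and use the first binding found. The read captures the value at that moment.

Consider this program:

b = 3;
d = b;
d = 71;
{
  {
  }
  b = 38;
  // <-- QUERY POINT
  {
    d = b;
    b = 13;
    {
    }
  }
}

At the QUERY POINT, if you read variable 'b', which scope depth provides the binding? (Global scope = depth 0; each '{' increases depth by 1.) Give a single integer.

Step 1: declare b=3 at depth 0
Step 2: declare d=(read b)=3 at depth 0
Step 3: declare d=71 at depth 0
Step 4: enter scope (depth=1)
Step 5: enter scope (depth=2)
Step 6: exit scope (depth=1)
Step 7: declare b=38 at depth 1
Visible at query point: b=38 d=71

Answer: 1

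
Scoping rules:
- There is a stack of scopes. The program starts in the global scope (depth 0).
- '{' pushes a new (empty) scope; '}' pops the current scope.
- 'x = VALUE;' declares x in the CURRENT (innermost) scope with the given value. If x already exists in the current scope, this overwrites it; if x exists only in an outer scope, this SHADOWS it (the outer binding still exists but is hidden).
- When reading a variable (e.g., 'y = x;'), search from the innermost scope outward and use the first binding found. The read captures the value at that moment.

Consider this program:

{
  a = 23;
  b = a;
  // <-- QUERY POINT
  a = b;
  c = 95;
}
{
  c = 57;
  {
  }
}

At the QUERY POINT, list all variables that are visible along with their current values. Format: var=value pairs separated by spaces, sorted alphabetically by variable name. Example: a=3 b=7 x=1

Step 1: enter scope (depth=1)
Step 2: declare a=23 at depth 1
Step 3: declare b=(read a)=23 at depth 1
Visible at query point: a=23 b=23

Answer: a=23 b=23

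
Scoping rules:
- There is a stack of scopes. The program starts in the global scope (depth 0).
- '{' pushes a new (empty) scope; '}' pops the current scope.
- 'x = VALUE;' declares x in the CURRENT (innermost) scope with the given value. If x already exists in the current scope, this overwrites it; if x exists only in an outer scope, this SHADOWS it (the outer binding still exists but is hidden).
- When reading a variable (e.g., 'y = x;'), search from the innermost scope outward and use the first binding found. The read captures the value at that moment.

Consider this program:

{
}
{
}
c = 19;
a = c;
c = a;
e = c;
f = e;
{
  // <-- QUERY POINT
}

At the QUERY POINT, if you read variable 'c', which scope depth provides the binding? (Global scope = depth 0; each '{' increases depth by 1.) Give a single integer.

Step 1: enter scope (depth=1)
Step 2: exit scope (depth=0)
Step 3: enter scope (depth=1)
Step 4: exit scope (depth=0)
Step 5: declare c=19 at depth 0
Step 6: declare a=(read c)=19 at depth 0
Step 7: declare c=(read a)=19 at depth 0
Step 8: declare e=(read c)=19 at depth 0
Step 9: declare f=(read e)=19 at depth 0
Step 10: enter scope (depth=1)
Visible at query point: a=19 c=19 e=19 f=19

Answer: 0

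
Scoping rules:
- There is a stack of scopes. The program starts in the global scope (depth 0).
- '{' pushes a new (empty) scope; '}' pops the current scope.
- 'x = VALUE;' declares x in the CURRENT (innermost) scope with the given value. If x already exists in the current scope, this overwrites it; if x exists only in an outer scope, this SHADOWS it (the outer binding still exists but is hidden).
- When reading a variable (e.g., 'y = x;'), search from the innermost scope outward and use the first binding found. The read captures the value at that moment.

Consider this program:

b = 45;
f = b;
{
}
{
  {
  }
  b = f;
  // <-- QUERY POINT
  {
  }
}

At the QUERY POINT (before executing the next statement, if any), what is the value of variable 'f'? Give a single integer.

Step 1: declare b=45 at depth 0
Step 2: declare f=(read b)=45 at depth 0
Step 3: enter scope (depth=1)
Step 4: exit scope (depth=0)
Step 5: enter scope (depth=1)
Step 6: enter scope (depth=2)
Step 7: exit scope (depth=1)
Step 8: declare b=(read f)=45 at depth 1
Visible at query point: b=45 f=45

Answer: 45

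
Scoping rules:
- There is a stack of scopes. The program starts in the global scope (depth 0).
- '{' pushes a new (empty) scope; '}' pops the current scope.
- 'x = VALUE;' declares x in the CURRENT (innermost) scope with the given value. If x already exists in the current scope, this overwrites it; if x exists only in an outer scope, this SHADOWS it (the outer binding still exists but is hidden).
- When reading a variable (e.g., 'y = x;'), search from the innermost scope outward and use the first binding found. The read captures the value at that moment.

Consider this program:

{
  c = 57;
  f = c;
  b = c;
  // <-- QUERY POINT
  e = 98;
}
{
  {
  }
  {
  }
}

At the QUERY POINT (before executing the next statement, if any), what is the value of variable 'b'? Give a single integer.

Step 1: enter scope (depth=1)
Step 2: declare c=57 at depth 1
Step 3: declare f=(read c)=57 at depth 1
Step 4: declare b=(read c)=57 at depth 1
Visible at query point: b=57 c=57 f=57

Answer: 57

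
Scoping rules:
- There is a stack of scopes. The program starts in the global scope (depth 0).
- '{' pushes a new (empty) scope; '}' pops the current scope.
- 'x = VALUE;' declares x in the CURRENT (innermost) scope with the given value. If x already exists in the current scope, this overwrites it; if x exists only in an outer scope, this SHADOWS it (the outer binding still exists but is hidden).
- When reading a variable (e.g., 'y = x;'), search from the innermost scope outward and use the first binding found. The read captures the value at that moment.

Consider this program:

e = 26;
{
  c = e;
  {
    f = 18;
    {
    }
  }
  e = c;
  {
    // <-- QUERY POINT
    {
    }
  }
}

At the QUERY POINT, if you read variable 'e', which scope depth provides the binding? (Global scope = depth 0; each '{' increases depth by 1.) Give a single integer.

Answer: 1

Derivation:
Step 1: declare e=26 at depth 0
Step 2: enter scope (depth=1)
Step 3: declare c=(read e)=26 at depth 1
Step 4: enter scope (depth=2)
Step 5: declare f=18 at depth 2
Step 6: enter scope (depth=3)
Step 7: exit scope (depth=2)
Step 8: exit scope (depth=1)
Step 9: declare e=(read c)=26 at depth 1
Step 10: enter scope (depth=2)
Visible at query point: c=26 e=26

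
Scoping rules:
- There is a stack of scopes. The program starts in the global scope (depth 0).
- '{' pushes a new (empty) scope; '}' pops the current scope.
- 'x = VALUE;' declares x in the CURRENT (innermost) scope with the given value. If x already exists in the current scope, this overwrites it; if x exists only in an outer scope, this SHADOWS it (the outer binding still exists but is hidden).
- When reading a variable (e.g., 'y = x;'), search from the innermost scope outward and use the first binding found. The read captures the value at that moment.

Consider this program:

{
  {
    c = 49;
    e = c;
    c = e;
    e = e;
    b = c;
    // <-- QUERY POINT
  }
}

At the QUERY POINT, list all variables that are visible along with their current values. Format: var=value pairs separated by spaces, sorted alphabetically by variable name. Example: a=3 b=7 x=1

Answer: b=49 c=49 e=49

Derivation:
Step 1: enter scope (depth=1)
Step 2: enter scope (depth=2)
Step 3: declare c=49 at depth 2
Step 4: declare e=(read c)=49 at depth 2
Step 5: declare c=(read e)=49 at depth 2
Step 6: declare e=(read e)=49 at depth 2
Step 7: declare b=(read c)=49 at depth 2
Visible at query point: b=49 c=49 e=49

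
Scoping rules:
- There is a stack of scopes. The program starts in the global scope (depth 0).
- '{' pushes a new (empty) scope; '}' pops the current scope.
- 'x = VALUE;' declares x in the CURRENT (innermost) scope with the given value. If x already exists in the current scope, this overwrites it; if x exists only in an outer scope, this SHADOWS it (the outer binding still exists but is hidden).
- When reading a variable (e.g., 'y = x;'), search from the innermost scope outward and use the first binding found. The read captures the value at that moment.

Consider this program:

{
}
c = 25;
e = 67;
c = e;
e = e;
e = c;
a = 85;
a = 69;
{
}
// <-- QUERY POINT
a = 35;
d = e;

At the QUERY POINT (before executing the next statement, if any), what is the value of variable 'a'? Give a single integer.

Step 1: enter scope (depth=1)
Step 2: exit scope (depth=0)
Step 3: declare c=25 at depth 0
Step 4: declare e=67 at depth 0
Step 5: declare c=(read e)=67 at depth 0
Step 6: declare e=(read e)=67 at depth 0
Step 7: declare e=(read c)=67 at depth 0
Step 8: declare a=85 at depth 0
Step 9: declare a=69 at depth 0
Step 10: enter scope (depth=1)
Step 11: exit scope (depth=0)
Visible at query point: a=69 c=67 e=67

Answer: 69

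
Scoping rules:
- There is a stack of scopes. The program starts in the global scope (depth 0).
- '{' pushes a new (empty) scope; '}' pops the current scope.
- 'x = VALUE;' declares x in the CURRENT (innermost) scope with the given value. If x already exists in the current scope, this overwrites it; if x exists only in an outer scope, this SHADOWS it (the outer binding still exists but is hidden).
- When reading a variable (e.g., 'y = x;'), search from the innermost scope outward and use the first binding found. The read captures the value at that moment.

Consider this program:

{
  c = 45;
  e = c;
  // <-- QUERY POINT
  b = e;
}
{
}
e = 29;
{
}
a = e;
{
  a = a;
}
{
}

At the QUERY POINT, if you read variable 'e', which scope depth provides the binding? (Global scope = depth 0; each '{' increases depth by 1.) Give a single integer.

Answer: 1

Derivation:
Step 1: enter scope (depth=1)
Step 2: declare c=45 at depth 1
Step 3: declare e=(read c)=45 at depth 1
Visible at query point: c=45 e=45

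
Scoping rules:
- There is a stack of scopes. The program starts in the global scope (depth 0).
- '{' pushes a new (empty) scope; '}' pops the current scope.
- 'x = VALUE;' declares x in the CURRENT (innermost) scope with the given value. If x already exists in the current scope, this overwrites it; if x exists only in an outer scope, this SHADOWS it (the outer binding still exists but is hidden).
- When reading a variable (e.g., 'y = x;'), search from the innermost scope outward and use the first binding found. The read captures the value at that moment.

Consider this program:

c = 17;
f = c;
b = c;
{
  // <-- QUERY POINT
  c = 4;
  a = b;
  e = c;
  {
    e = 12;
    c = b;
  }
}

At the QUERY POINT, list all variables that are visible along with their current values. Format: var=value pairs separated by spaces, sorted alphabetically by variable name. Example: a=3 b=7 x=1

Answer: b=17 c=17 f=17

Derivation:
Step 1: declare c=17 at depth 0
Step 2: declare f=(read c)=17 at depth 0
Step 3: declare b=(read c)=17 at depth 0
Step 4: enter scope (depth=1)
Visible at query point: b=17 c=17 f=17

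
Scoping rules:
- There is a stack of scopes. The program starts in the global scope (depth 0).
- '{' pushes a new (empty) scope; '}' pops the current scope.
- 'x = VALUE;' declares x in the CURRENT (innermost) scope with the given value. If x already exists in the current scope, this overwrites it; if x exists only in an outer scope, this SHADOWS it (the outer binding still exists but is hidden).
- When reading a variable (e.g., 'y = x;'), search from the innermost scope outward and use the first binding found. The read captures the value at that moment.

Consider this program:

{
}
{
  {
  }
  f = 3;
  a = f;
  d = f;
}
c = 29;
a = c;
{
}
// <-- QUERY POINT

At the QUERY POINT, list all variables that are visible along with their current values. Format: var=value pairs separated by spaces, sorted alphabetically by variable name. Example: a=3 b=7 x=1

Step 1: enter scope (depth=1)
Step 2: exit scope (depth=0)
Step 3: enter scope (depth=1)
Step 4: enter scope (depth=2)
Step 5: exit scope (depth=1)
Step 6: declare f=3 at depth 1
Step 7: declare a=(read f)=3 at depth 1
Step 8: declare d=(read f)=3 at depth 1
Step 9: exit scope (depth=0)
Step 10: declare c=29 at depth 0
Step 11: declare a=(read c)=29 at depth 0
Step 12: enter scope (depth=1)
Step 13: exit scope (depth=0)
Visible at query point: a=29 c=29

Answer: a=29 c=29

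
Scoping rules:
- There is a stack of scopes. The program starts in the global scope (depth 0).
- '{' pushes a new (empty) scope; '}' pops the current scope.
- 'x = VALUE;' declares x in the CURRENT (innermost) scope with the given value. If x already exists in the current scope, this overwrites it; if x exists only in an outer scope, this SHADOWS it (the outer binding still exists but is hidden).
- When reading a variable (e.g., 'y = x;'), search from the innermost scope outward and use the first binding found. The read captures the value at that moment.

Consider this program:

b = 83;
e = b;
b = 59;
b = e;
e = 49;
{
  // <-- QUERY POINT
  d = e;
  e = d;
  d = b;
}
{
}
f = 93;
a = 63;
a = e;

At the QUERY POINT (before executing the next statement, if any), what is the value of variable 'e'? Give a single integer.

Answer: 49

Derivation:
Step 1: declare b=83 at depth 0
Step 2: declare e=(read b)=83 at depth 0
Step 3: declare b=59 at depth 0
Step 4: declare b=(read e)=83 at depth 0
Step 5: declare e=49 at depth 0
Step 6: enter scope (depth=1)
Visible at query point: b=83 e=49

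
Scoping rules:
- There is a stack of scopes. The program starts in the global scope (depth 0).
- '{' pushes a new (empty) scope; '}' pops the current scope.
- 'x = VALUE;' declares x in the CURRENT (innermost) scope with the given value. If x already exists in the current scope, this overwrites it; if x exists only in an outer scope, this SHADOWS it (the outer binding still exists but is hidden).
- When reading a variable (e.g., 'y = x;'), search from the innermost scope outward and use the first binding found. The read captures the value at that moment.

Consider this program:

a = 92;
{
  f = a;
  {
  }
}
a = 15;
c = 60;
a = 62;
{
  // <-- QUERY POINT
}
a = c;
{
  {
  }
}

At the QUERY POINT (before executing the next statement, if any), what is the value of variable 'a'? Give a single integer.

Step 1: declare a=92 at depth 0
Step 2: enter scope (depth=1)
Step 3: declare f=(read a)=92 at depth 1
Step 4: enter scope (depth=2)
Step 5: exit scope (depth=1)
Step 6: exit scope (depth=0)
Step 7: declare a=15 at depth 0
Step 8: declare c=60 at depth 0
Step 9: declare a=62 at depth 0
Step 10: enter scope (depth=1)
Visible at query point: a=62 c=60

Answer: 62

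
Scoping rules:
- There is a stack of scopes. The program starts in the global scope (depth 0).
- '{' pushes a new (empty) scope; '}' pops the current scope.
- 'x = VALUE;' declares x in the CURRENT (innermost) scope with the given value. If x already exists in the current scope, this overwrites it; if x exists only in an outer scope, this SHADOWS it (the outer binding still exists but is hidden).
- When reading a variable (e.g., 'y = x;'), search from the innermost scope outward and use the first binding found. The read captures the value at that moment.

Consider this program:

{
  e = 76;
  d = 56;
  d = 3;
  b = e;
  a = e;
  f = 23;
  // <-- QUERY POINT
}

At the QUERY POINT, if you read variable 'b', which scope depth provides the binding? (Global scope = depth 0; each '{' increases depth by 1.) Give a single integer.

Step 1: enter scope (depth=1)
Step 2: declare e=76 at depth 1
Step 3: declare d=56 at depth 1
Step 4: declare d=3 at depth 1
Step 5: declare b=(read e)=76 at depth 1
Step 6: declare a=(read e)=76 at depth 1
Step 7: declare f=23 at depth 1
Visible at query point: a=76 b=76 d=3 e=76 f=23

Answer: 1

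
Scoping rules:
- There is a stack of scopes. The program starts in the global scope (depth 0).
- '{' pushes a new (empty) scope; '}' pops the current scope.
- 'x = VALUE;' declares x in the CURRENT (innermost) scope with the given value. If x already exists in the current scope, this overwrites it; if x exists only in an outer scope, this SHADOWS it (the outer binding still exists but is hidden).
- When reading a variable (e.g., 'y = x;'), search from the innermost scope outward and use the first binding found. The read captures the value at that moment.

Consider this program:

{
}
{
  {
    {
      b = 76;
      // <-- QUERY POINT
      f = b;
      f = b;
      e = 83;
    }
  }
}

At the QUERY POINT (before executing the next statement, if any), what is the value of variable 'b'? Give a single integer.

Answer: 76

Derivation:
Step 1: enter scope (depth=1)
Step 2: exit scope (depth=0)
Step 3: enter scope (depth=1)
Step 4: enter scope (depth=2)
Step 5: enter scope (depth=3)
Step 6: declare b=76 at depth 3
Visible at query point: b=76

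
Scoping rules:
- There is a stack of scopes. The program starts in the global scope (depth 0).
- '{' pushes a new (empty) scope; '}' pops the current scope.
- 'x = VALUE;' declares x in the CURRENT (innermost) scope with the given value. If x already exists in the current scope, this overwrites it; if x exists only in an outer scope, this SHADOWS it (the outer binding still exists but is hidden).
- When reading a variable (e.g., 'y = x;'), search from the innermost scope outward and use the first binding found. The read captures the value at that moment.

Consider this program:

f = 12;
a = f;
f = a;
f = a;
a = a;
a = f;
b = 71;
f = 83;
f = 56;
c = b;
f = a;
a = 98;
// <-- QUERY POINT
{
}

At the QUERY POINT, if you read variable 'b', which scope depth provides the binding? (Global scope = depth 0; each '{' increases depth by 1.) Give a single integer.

Answer: 0

Derivation:
Step 1: declare f=12 at depth 0
Step 2: declare a=(read f)=12 at depth 0
Step 3: declare f=(read a)=12 at depth 0
Step 4: declare f=(read a)=12 at depth 0
Step 5: declare a=(read a)=12 at depth 0
Step 6: declare a=(read f)=12 at depth 0
Step 7: declare b=71 at depth 0
Step 8: declare f=83 at depth 0
Step 9: declare f=56 at depth 0
Step 10: declare c=(read b)=71 at depth 0
Step 11: declare f=(read a)=12 at depth 0
Step 12: declare a=98 at depth 0
Visible at query point: a=98 b=71 c=71 f=12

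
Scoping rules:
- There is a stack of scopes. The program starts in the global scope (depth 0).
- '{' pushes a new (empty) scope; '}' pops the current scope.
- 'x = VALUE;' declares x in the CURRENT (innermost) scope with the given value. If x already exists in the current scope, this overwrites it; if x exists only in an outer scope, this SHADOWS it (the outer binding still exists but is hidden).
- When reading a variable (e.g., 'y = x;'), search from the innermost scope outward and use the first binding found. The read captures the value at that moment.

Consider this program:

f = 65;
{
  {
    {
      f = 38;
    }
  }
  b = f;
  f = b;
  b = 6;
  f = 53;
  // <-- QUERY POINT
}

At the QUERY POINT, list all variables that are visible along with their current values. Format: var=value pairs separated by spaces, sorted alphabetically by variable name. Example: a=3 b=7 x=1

Answer: b=6 f=53

Derivation:
Step 1: declare f=65 at depth 0
Step 2: enter scope (depth=1)
Step 3: enter scope (depth=2)
Step 4: enter scope (depth=3)
Step 5: declare f=38 at depth 3
Step 6: exit scope (depth=2)
Step 7: exit scope (depth=1)
Step 8: declare b=(read f)=65 at depth 1
Step 9: declare f=(read b)=65 at depth 1
Step 10: declare b=6 at depth 1
Step 11: declare f=53 at depth 1
Visible at query point: b=6 f=53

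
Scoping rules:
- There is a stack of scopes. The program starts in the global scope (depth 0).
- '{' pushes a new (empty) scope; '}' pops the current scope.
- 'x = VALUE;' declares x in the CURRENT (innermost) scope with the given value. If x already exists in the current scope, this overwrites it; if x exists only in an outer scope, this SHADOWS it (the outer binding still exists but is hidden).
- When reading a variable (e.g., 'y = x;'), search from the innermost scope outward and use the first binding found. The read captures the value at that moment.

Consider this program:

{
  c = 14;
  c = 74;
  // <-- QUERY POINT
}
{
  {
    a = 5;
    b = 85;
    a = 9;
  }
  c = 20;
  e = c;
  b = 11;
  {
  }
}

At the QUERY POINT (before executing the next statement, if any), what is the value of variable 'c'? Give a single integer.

Answer: 74

Derivation:
Step 1: enter scope (depth=1)
Step 2: declare c=14 at depth 1
Step 3: declare c=74 at depth 1
Visible at query point: c=74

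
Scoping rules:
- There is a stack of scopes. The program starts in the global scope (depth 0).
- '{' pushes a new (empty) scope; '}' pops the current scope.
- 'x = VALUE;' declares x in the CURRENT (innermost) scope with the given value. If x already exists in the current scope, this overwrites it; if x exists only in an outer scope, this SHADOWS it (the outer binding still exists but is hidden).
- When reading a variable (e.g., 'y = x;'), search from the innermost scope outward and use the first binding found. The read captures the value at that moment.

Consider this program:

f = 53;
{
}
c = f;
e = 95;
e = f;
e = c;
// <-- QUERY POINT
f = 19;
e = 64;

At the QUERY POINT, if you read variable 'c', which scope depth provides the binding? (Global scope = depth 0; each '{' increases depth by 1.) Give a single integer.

Step 1: declare f=53 at depth 0
Step 2: enter scope (depth=1)
Step 3: exit scope (depth=0)
Step 4: declare c=(read f)=53 at depth 0
Step 5: declare e=95 at depth 0
Step 6: declare e=(read f)=53 at depth 0
Step 7: declare e=(read c)=53 at depth 0
Visible at query point: c=53 e=53 f=53

Answer: 0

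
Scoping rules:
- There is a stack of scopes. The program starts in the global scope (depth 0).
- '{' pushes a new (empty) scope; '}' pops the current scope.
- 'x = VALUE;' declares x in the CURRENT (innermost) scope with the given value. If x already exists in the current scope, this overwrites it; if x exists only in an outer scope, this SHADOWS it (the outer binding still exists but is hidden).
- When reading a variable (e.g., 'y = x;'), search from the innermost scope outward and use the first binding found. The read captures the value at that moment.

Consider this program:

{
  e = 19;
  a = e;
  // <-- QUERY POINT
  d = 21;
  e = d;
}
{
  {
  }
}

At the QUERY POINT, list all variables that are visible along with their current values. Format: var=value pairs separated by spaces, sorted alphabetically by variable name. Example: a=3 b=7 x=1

Answer: a=19 e=19

Derivation:
Step 1: enter scope (depth=1)
Step 2: declare e=19 at depth 1
Step 3: declare a=(read e)=19 at depth 1
Visible at query point: a=19 e=19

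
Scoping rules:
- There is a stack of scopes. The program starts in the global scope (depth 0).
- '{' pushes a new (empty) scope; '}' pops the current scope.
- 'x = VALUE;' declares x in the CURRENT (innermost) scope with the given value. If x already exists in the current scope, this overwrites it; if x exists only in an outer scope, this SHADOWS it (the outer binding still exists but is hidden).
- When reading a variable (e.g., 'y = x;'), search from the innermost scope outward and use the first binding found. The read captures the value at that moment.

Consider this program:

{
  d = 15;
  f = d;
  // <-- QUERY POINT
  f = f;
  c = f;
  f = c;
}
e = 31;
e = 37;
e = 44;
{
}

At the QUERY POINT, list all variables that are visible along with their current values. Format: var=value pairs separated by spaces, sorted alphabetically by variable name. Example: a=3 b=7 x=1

Answer: d=15 f=15

Derivation:
Step 1: enter scope (depth=1)
Step 2: declare d=15 at depth 1
Step 3: declare f=(read d)=15 at depth 1
Visible at query point: d=15 f=15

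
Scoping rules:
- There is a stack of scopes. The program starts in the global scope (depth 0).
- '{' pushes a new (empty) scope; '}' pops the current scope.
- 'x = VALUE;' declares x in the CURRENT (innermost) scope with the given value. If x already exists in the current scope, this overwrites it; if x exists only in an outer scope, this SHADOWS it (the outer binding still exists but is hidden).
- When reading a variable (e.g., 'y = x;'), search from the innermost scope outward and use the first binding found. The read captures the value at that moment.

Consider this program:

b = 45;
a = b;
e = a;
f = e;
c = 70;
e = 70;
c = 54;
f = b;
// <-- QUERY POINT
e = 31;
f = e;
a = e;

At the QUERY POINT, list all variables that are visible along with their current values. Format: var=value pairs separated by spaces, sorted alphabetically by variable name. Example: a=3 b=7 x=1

Step 1: declare b=45 at depth 0
Step 2: declare a=(read b)=45 at depth 0
Step 3: declare e=(read a)=45 at depth 0
Step 4: declare f=(read e)=45 at depth 0
Step 5: declare c=70 at depth 0
Step 6: declare e=70 at depth 0
Step 7: declare c=54 at depth 0
Step 8: declare f=(read b)=45 at depth 0
Visible at query point: a=45 b=45 c=54 e=70 f=45

Answer: a=45 b=45 c=54 e=70 f=45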